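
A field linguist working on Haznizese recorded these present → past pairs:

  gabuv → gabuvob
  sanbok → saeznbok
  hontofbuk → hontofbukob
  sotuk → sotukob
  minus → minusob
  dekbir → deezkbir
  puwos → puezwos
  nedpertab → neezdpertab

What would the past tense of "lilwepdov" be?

minus and puwos both end in -s yet inflect differently (minusob, puezwos), so the final letter is not what conditions the rule; the last vowel is.
"lilwepdov" has last vowel 'o'. The stems whose last vowel is 'o' (puwos → puezwos, sanbok → saeznbok) insert -ez- after the first vowel.
So lilwepdov → liezlwepdov.

liezlwepdov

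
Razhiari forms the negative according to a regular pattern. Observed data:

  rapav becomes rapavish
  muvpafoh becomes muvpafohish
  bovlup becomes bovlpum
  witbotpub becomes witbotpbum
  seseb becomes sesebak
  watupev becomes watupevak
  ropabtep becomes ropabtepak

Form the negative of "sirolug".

"sirolug" has last vowel 'u'. The stems whose last vowel is 'u' (bovlup → bovlpum, witbotpub → witbotpbum) delete the last vowel and add -um.
So sirolug → sirolgum.

sirolgum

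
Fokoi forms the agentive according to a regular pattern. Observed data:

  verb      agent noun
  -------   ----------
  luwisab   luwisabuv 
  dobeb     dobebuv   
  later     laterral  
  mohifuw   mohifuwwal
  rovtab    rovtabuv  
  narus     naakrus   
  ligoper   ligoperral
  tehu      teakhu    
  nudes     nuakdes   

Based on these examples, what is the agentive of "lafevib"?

mohifuw and narus both have last vowel 'u' yet inflect differently (mohifuwwal, naakrus), so the last vowel is not what conditions the rule; the final letter is.
"lafevib" ends in -b. The stems ending in -b (luwisab → luwisabuv, dobeb → dobebuv, rovtab → rovtabuv) add -uv.
So lafevib → lafevibuv.

lafevibuv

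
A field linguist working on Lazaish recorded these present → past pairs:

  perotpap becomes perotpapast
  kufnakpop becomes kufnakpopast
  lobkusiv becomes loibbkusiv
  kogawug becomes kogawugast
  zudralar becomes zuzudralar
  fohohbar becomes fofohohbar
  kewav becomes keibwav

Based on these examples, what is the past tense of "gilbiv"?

giiblbiv

"gilbiv" ends in -v. The stems ending in -v (lobkusiv → loibbkusiv, kewav → keibwav) insert -ib- after the first vowel.
The other patterns: stems ending in -r repeat the first consonant+vowel as a prefix; stems ending in -g or -p add -ast.
So gilbiv → giiblbiv.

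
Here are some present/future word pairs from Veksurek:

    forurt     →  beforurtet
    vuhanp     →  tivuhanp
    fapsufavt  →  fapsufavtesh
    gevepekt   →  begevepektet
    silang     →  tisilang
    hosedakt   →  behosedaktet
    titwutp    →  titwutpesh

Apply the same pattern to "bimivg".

vuhanp and titwutp both end in -p yet inflect differently (tivuhanp, titwutpesh), so the final letter is not what conditions the rule; the second-to-last letter is.
"bimivg" has second-to-last letter 'v'. The one such stem in the data (fapsufavt → fapsufavtesh) adds -esh, so the same rule applies.
So bimivg → bimivgesh.

bimivgesh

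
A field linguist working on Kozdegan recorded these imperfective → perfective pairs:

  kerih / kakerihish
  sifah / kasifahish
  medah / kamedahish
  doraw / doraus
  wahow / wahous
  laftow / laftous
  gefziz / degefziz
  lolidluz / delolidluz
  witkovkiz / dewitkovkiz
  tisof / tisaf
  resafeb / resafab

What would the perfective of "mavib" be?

sifah and doraw both have last vowel 'a' yet inflect differently (kasifahish, doraus), so the last vowel is not what conditions the rule; the final letter is.
"mavib" ends in -b. The one such stem in the data (resafeb → resafab) changes the last vowel to 'a' (as does tisof), so the same rule applies.
The other patterns: stems ending in -h add ka- … -ish around the stem; stems ending in -w drop the final letter and add -us; stems ending in -z add the prefix de-.
So mavib → mavab.

mavab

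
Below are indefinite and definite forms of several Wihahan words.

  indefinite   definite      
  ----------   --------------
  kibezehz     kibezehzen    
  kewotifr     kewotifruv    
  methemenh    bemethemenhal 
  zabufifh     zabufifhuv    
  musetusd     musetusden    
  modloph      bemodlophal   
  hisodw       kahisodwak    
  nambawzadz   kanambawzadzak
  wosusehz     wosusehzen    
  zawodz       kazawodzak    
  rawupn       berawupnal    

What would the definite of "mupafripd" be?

bemupafripdal

methemenh and zabufifh both end in -h yet inflect differently (bemethemenhal, zabufifhuv), so the final letter is not what conditions the rule; the second-to-last letter is.
"mupafripd" has second-to-last letter 'p'. The stems whose second-to-last letter is 'p' (modloph → bemodlophal, rawupn → berawupnal) add be- … -al around the stem.
The other patterns: stems whose second-to-last letter is 'h' or 's' add -en; stems whose second-to-last letter is 'f' add -uv; stems whose second-to-last letter is 'd' add ka- … -ak around the stem.
So mupafripd → bemupafripdal.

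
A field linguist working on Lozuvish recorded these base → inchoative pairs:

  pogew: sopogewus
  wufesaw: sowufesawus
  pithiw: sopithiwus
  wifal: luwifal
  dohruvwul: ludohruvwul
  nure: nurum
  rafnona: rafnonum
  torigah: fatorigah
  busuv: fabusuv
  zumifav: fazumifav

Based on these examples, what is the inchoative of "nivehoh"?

wufesaw and wifal both have last vowel 'a' yet inflect differently (sowufesawus, luwifal), so the last vowel is not what conditions the rule; the final letter is.
"nivehoh" ends in -h. The one such stem in the data (torigah → fatorigah) adds the prefix fa-, so the same rule applies.
So nivehoh → fanivehoh.

fanivehoh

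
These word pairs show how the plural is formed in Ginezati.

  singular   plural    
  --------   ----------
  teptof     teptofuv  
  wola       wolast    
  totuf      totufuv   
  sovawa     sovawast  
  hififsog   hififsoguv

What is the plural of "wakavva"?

wola and totuf both have 2 vowels yet inflect differently (wolast, totufuv), so the number of vowels is not what conditions the rule; the final letter is.
"wakavva" ends in -a. The stems ending in -a (sovawa → sovawast, wola → wolast) drop the final letter and add -ast.
The other pattern: stems ending in -f or -g add -uv.
So wakavva → wakavvast.

wakavvast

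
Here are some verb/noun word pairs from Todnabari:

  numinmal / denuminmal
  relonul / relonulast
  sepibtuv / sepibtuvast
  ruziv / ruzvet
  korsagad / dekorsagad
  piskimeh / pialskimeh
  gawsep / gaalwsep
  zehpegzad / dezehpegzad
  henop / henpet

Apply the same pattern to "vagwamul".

vagwamulast

henop and gawsep both end in -p yet inflect differently (henpet, gaalwsep), so the final letter is not what conditions the rule; the last vowel is.
"vagwamul" has last vowel 'u'. The stems whose last vowel is 'u' (relonul → relonulast, sepibtuv → sepibtuvast) add -ast.
So vagwamul → vagwamulast.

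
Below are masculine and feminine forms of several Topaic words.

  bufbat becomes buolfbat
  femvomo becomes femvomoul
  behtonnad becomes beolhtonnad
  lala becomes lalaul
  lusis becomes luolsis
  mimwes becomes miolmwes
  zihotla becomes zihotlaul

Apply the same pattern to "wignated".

wiolgnated

bufbat and zihotla both have last vowel 'a' yet inflect differently (buolfbat, zihotlaul), so the last vowel is not what conditions the rule; whether the stem ends in a vowel or a consonant is.
"wignated" ends in a consonant. The stems ending in a consonant (mimwes → miolmwes, bufbat → buolfbat, behtonnad → beolhtonnad) insert -ol- after the first vowel.
The other pattern: stems ending in a vowel add -ul.
So wignated → wiolgnated.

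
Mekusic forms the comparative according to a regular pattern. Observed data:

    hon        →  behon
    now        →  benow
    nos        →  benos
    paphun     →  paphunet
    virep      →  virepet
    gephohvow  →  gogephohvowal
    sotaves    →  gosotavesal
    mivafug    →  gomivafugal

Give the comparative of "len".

belen

hon and paphun both end in -n yet inflect differently (behon, paphunet), so the final letter is not what conditions the rule; the number of vowels is.
"len" has 1 vowel. The stems with 1 vowel (hon → behon, now → benow, nos → benos) add the prefix be-.
The other patterns: stems with 2 vowels add -et; stems with 3 vowels add go- … -al around the stem.
So len → belen.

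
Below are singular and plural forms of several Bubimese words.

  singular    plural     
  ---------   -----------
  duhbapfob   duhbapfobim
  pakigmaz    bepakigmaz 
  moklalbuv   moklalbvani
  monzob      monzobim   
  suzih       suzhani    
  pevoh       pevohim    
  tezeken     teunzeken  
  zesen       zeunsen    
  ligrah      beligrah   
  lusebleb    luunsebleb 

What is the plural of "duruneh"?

duunruneh

lusebleb and monzob both end in -b yet inflect differently (luunsebleb, monzobim), so the final letter is not what conditions the rule; the last vowel is.
"duruneh" has last vowel 'e'. The stems whose last vowel is 'e' (lusebleb → luunsebleb, tezeken → teunzeken, zesen → zeunsen) insert -un- after the first vowel.
So duruneh → duunruneh.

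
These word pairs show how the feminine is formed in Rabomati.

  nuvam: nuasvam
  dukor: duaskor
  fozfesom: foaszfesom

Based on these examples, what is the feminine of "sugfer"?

suasgfer

Every pair shown (nuvam → nuasvam, dukor → duaskor, fozfesom → foaszfesom) follows the same rule: insert -as- after the first vowel.
So sugfer → suasgfer.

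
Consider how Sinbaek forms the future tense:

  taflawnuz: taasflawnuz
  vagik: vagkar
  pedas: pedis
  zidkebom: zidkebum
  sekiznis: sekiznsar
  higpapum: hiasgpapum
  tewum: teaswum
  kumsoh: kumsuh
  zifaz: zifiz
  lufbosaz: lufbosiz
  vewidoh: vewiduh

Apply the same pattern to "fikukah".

"fikukah" has last vowel 'a'. The stems whose last vowel is 'a' (zifaz → zifiz, lufbosaz → lufbosiz, pedas → pedis) change the last vowel to 'i'.
The other patterns: stems whose last vowel is 'o' change the last vowel to 'u'; stems whose last vowel is 'u' insert -as- after the first vowel; stems whose last vowel is 'i' delete the last vowel and add -ar.
So fikukah → fikukih.

fikukih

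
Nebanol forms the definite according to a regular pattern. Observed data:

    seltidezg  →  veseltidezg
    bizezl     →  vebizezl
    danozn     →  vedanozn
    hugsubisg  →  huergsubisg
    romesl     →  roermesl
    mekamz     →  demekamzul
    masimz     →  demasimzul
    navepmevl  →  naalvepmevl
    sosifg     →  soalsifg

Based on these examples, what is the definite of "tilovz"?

tiallovz

"tilovz" has second-to-last letter 'v'. The one such stem in the data (navepmevl → naalvepmevl) inserts -al- after the first vowel (as does sosifg), so the same rule applies.
The other patterns: stems whose second-to-last letter is 'z' add the prefix ve-; stems whose second-to-last letter is 's' insert -er- after the first vowel; stems whose second-to-last letter is 'm' add de- … -ul around the stem.
So tilovz → tiallovz.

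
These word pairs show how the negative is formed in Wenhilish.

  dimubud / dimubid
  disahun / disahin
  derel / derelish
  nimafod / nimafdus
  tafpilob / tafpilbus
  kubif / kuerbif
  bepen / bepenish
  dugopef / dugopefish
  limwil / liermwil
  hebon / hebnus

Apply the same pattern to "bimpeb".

kubif and dugopef both end in -f yet inflect differently (kuerbif, dugopefish), so the final letter is not what conditions the rule; the last vowel is.
"bimpeb" has last vowel 'e'. The stems whose last vowel is 'e' (bepen → bepenish, dugopef → dugopefish, derel → derelish) add -ish.
The other patterns: stems whose last vowel is 'i' insert -er- after the first vowel; stems whose last vowel is 'o' delete the last vowel and add -us; stems whose last vowel is 'u' change the last vowel to 'i'.
So bimpeb → bimpebish.

bimpebish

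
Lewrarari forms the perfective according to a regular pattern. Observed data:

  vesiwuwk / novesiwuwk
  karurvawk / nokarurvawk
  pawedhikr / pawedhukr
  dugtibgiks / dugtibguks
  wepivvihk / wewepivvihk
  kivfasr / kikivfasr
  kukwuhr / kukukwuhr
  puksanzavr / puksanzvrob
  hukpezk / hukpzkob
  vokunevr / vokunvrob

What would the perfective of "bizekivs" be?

bizekvsob

vesiwuwk and wepivvihk both end in -k yet inflect differently (novesiwuwk, wewepivvihk), so the final letter is not what conditions the rule; the second-to-last letter is.
"bizekivs" has second-to-last letter 'v'. The stems whose second-to-last letter is 'v' (puksanzavr → puksanzvrob, vokunevr → vokunvrob) delete the last vowel and add -ob.
The other patterns: stems whose second-to-last letter is 'w' add the prefix no-; stems whose second-to-last letter is 'k' change the last vowel to 'u'; stems whose second-to-last letter is 'h' or 's' repeat the first consonant+vowel as a prefix.
So bizekivs → bizekvsob.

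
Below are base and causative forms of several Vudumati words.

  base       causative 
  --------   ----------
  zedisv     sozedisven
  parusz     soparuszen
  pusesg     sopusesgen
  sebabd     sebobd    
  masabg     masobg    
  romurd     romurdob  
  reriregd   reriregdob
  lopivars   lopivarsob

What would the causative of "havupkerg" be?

havupkergob

pusesg and masabg both end in -g yet inflect differently (sopusesgen, masobg), so the final letter is not what conditions the rule; the second-to-last letter is.
"havupkerg" has second-to-last letter 'r'. The stems whose second-to-last letter is 'r' (romurd → romurdob, lopivars → lopivarsob) add -ob.
So havupkerg → havupkergob.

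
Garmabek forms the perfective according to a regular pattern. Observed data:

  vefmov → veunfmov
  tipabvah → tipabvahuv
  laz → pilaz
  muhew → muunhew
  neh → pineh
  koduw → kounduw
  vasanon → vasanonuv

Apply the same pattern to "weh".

"weh" has 1 vowel. The stems with 1 vowel (laz → pilaz, neh → pineh) add the prefix pi-.
So weh → piweh.

piweh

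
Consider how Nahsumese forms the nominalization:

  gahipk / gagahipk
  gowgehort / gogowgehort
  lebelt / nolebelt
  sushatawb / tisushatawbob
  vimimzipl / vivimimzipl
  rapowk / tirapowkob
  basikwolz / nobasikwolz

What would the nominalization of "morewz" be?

lebelt and gowgehort both end in -t yet inflect differently (nolebelt, gogowgehort), so the final letter is not what conditions the rule; the second-to-last letter is.
"morewz" has second-to-last letter 'w'. The stems whose second-to-last letter is 'w' (sushatawb → tisushatawbob, rapowk → tirapowkob) add ti- … -ob around the stem.
The other patterns: stems whose second-to-last letter is 'l' add the prefix no-; stems whose second-to-last letter is 'p' or 'r' repeat the first consonant+vowel as a prefix.
So morewz → timorewzob.

timorewzob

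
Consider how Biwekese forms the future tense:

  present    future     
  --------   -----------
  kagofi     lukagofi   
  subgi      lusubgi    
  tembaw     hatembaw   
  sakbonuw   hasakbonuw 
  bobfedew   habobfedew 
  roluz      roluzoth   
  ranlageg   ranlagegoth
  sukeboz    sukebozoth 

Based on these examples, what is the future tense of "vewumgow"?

sakbonuw and roluz both have last vowel 'u' yet inflect differently (hasakbonuw, roluzoth), so the last vowel is not what conditions the rule; the final letter is.
"vewumgow" ends in -w. The stems ending in -w (tembaw → hatembaw, sakbonuw → hasakbonuw, bobfedew → habobfedew) add the prefix ha-.
So vewumgow → havewumgow.

havewumgow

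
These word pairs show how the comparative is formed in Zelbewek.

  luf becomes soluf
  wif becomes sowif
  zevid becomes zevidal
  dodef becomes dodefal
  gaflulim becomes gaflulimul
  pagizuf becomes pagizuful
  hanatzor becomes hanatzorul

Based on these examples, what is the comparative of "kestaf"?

kestafal

luf and dodef both end in -f yet inflect differently (soluf, dodefal), so the final letter is not what conditions the rule; the number of vowels is.
"kestaf" has 2 vowels. The stems with 2 vowels (zevid → zevidal, dodef → dodefal) add -al.
The other patterns: stems with 1 vowel add the prefix so-; stems with 3 vowels add -ul.
So kestaf → kestafal.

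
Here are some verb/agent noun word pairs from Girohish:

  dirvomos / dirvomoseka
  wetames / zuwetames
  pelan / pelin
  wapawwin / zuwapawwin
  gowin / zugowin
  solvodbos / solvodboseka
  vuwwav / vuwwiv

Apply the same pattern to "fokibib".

zufokibib

"fokibib" has last vowel 'i'. The stems whose last vowel is 'i' (wapawwin → zuwapawwin, gowin → zugowin) add the prefix zu-.
So fokibib → zufokibib.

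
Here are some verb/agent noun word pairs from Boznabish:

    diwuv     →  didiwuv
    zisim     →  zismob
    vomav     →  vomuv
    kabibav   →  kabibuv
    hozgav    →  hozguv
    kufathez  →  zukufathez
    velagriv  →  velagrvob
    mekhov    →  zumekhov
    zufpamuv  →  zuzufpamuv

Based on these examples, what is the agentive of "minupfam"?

velagriv and hozgav both end in -v yet inflect differently (velagrvob, hozguv), so the final letter is not what conditions the rule; the last vowel is.
"minupfam" has last vowel 'a'. The stems whose last vowel is 'a' (hozgav → hozguv, vomav → vomuv, kabibav → kabibuv) change the last vowel to 'u'.
The other patterns: stems whose last vowel is 'i' delete the last vowel and add -ob; stems whose last vowel is 'e' or 'o' add the prefix zu-; stems whose last vowel is 'u' repeat the first consonant+vowel as a prefix.
So minupfam → minupfum.

minupfum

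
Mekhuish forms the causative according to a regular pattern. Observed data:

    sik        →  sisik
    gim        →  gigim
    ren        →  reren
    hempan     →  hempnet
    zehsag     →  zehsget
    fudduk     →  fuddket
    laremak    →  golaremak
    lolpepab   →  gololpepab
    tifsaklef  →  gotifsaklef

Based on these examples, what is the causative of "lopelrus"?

golopelrus

ren and hempan both end in -n yet inflect differently (reren, hempnet), so the final letter is not what conditions the rule; the number of vowels is.
"lopelrus" has 3 vowels. The stems with 3 vowels (laremak → golaremak, lolpepab → gololpepab, tifsaklef → gotifsaklef) add the prefix go-.
So lopelrus → golopelrus.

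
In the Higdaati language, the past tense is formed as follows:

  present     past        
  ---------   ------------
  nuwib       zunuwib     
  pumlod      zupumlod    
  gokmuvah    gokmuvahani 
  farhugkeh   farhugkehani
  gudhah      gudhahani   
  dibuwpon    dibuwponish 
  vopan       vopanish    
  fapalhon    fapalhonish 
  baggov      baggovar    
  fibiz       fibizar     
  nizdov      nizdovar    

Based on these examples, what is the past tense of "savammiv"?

pumlod and dibuwpon both have last vowel 'o' yet inflect differently (zupumlod, dibuwponish), so the last vowel is not what conditions the rule; the final letter is.
"savammiv" ends in -v. The stems ending in -v (baggov → baggovar, nizdov → nizdovar) add -ar.
So savammiv → savammivar.

savammivar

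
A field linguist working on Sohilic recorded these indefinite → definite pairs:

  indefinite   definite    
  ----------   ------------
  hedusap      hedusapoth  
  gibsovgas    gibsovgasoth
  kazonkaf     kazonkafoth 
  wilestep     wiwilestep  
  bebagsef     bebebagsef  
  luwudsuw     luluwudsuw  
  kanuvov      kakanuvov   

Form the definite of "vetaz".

vetazoth

hedusap and wilestep both end in -p yet inflect differently (hedusapoth, wiwilestep), so the final letter is not what conditions the rule; the last vowel is.
"vetaz" has last vowel 'a'. The stems whose last vowel is 'a' (hedusap → hedusapoth, gibsovgas → gibsovgasoth, kazonkaf → kazonkafoth) add -oth.
The other pattern: stems whose last vowel is 'e', 'o' or 'u' repeat the first consonant+vowel as a prefix.
So vetaz → vetazoth.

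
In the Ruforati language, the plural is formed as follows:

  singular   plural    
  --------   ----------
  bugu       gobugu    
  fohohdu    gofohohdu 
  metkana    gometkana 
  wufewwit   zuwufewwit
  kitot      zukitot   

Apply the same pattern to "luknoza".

fohohdu and wufewwit both have 3 vowels yet inflect differently (gofohohdu, zuwufewwit), so the number of vowels is not what conditions the rule; whether the stem ends in a vowel or a consonant is.
"luknoza" ends in a vowel. The stems ending in a vowel (bugu → gobugu, fohohdu → gofohohdu, metkana → gometkana) add the prefix go-.
So luknoza → goluknoza.

goluknoza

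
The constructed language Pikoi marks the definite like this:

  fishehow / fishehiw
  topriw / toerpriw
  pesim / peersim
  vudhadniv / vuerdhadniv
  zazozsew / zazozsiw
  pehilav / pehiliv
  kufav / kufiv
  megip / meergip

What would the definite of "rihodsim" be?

rierhodsim

"rihodsim" has last vowel 'i'. The stems whose last vowel is 'i' (vudhadniv → vuerdhadniv, pesim → peersim, topriw → toerpriw) insert -er- after the first vowel.
So rihodsim → rierhodsim.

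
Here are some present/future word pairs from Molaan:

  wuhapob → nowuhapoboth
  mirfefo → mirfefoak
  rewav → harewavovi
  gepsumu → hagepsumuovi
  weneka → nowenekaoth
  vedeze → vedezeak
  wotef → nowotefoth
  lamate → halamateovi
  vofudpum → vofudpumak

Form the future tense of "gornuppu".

hagornuppuovi

vedeze and lamate both end in -e yet inflect differently (vedezeak, halamateovi), so the final letter is not what conditions the rule; the first letter is.
"gornuppu" begins with g-. The one such stem in the data (gepsumu → hagepsumuovi) adds ha- … -ovi around the stem, so the same rule applies.
So gornuppu → hagornuppuovi.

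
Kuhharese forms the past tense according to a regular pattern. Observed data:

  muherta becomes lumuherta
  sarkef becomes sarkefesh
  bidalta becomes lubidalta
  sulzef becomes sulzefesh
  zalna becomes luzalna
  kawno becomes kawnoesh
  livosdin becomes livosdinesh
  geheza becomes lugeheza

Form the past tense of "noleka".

lunoleka

"noleka" ends in -a. The stems ending in -a (geheza → lugeheza, zalna → luzalna, bidalta → lubidalta) add the prefix lu-.
The other pattern: stems ending in -f, -n or -o add -esh.
So noleka → lunoleka.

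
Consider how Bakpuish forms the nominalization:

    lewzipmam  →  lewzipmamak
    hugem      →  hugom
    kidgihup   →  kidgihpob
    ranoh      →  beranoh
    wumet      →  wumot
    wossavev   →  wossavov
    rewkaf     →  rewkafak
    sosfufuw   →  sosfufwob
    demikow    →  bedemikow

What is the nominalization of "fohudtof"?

befohudtof

"fohudtof" has last vowel 'o'. The stems whose last vowel is 'o' (ranoh → beranoh, demikow → bedemikow) add the prefix be-.
So fohudtof → befohudtof.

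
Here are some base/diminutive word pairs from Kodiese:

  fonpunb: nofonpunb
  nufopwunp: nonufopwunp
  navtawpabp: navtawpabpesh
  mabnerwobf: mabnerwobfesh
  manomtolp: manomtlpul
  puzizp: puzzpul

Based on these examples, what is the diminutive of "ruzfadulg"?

ruzfadlgul

nufopwunp and navtawpabp both end in -p yet inflect differently (nonufopwunp, navtawpabpesh), so the final letter is not what conditions the rule; the second-to-last letter is.
"ruzfadulg" has second-to-last letter 'l'. The one such stem in the data (manomtolp → manomtlpul) deletes the last vowel and adds -ul (as does puzizp), so the same rule applies.
So ruzfadulg → ruzfadlgul.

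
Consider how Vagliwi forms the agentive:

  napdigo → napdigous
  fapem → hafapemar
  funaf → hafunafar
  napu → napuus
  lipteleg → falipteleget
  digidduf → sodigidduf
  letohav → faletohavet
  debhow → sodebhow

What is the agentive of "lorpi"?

digidduf and funaf both end in -f yet inflect differently (sodigidduf, hafunafar), so the final letter is not what conditions the rule; the first letter is.
"lorpi" begins with l-. The stems beginning with l- (letohav → faletohavet, lipteleg → falipteleget) add fa- … -et around the stem.
The other patterns: stems beginning with n- add -us; stems beginning with d- add the prefix so-; stems beginning with f- add ha- … -ar around the stem.
So lorpi → falorpiet.

falorpiet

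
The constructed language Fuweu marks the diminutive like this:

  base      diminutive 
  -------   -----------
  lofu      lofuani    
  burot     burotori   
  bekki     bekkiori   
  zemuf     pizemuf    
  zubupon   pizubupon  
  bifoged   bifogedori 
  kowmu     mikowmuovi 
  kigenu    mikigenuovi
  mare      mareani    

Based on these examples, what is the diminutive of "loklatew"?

kigenu and lofu both end in -u yet inflect differently (mikigenuovi, lofuani), so the final letter is not what conditions the rule; the first letter is.
"loklatew" begins with l-. The one such stem in the data (lofu → lofuani) adds -ani, so the same rule applies.
So loklatew → loklatewani.

loklatewani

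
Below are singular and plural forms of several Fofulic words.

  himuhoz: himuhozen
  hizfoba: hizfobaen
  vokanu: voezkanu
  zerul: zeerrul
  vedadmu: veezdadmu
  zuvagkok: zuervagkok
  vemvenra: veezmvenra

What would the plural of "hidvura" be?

vemvenra and hizfoba both end in -a yet inflect differently (veezmvenra, hizfobaen), so the final letter is not what conditions the rule; the first letter is.
"hidvura" begins with h-. The stems beginning with h- (hizfoba → hizfobaen, himuhoz → himuhozen) add -en.
The other patterns: stems beginning with v- insert -ez- after the first vowel; stems beginning with z- insert -er- after the first vowel.
So hidvura → hidvuraen.

hidvuraen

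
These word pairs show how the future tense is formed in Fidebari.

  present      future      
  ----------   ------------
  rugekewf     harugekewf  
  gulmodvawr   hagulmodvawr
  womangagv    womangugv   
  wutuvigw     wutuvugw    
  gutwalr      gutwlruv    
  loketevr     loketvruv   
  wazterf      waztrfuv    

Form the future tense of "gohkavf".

gohkvfuv

gulmodvawr and gutwalr both end in -r yet inflect differently (hagulmodvawr, gutwlruv), so the final letter is not what conditions the rule; the second-to-last letter is.
"gohkavf" has second-to-last letter 'v'. The one such stem in the data (loketevr → loketvruv) deletes the last vowel and adds -uv (as do gutwalr, wazterf), so the same rule applies.
So gohkavf → gohkvfuv.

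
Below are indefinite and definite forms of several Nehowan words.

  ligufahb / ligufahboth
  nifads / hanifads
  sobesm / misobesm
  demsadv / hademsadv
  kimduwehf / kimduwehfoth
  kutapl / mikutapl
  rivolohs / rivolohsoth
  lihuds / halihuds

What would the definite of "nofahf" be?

nofahfoth

"nofahf" has second-to-last letter 'h'. The stems whose second-to-last letter is 'h' (ligufahb → ligufahboth, rivolohs → rivolohsoth, kimduwehf → kimduwehfoth) add -oth.
The other patterns: stems whose second-to-last letter is 'd' add the prefix ha-; stems whose second-to-last letter is 'p' or 's' add the prefix mi-.
So nofahf → nofahfoth.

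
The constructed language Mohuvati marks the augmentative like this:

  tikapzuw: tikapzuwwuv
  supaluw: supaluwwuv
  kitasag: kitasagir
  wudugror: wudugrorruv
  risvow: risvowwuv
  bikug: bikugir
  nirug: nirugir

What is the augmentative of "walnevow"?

walnevowwuv

"walnevow" ends in -w. The stems ending in -w (risvow → risvowwuv, tikapzuw → tikapzuwwuv, supaluw → supaluwwuv) double the final consonant and add -uv.
The other pattern: stems ending in -g add -ir.
So walnevow → walnevowwuv.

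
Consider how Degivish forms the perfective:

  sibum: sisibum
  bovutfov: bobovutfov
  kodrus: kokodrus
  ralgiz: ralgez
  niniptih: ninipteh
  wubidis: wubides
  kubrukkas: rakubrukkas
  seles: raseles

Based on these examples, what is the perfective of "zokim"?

"zokim" has last vowel 'i'. The stems whose last vowel is 'i' (ralgiz → ralgez, niniptih → ninipteh, wubidis → wubides) change the last vowel to 'e'.
The other patterns: stems whose last vowel is 'o' or 'u' repeat the first consonant+vowel as a prefix; stems whose last vowel is 'a' or 'e' add the prefix ra-.
So zokim → zokem.

zokem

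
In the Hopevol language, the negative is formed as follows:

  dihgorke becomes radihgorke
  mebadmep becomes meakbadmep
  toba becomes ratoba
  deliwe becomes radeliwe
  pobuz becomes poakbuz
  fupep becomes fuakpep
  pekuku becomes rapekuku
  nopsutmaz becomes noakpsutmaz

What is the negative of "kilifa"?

rakilifa

deliwe and mebadmep both have last vowel 'e' yet inflect differently (radeliwe, meakbadmep), so the last vowel is not what conditions the rule; whether the stem ends in a vowel or a consonant is.
"kilifa" ends in a vowel. The stems ending in a vowel (toba → ratoba, deliwe → radeliwe, dihgorke → radihgorke) add the prefix ra-.
The other pattern: stems ending in a consonant insert -ak- after the first vowel.
So kilifa → rakilifa.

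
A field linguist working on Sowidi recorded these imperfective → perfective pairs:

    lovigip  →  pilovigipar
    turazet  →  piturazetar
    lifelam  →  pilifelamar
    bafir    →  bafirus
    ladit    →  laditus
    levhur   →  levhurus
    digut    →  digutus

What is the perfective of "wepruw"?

wepruwus

"wepruw" has 2 vowels. The stems with 2 vowels (bafir → bafirus, ladit → laditus, levhur → levhurus) add -us.
The other pattern: stems with 3 vowels add pi- … -ar around the stem.
So wepruw → wepruwus.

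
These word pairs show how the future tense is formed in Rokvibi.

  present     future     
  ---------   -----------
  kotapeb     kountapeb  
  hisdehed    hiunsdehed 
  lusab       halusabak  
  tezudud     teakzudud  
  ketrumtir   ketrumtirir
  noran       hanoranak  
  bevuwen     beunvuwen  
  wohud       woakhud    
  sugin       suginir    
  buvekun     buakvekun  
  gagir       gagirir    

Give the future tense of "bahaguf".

baakhaguf

sugin and buvekun both end in -n yet inflect differently (suginir, buakvekun), so the final letter is not what conditions the rule; the last vowel is.
"bahaguf" has last vowel 'u'. The stems whose last vowel is 'u' (wohud → woakhud, tezudud → teakzudud, buvekun → buakvekun) insert -ak- after the first vowel.
The other patterns: stems whose last vowel is 'i' add -ir; stems whose last vowel is 'e' insert -un- after the first vowel; stems whose last vowel is 'a' add ha- … -ak around the stem.
So bahaguf → baakhaguf.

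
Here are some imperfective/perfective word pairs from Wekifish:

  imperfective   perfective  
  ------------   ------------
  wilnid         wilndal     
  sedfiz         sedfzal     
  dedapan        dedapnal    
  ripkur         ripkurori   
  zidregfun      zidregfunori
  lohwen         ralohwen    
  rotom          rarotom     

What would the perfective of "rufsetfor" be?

rarufsetfor

dedapan and zidregfun both end in -n yet inflect differently (dedapnal, zidregfunori), so the final letter is not what conditions the rule; the last vowel is.
"rufsetfor" has last vowel 'o'. The one such stem in the data (rotom → rarotom) adds the prefix ra-, so the same rule applies.
So rufsetfor → rarufsetfor.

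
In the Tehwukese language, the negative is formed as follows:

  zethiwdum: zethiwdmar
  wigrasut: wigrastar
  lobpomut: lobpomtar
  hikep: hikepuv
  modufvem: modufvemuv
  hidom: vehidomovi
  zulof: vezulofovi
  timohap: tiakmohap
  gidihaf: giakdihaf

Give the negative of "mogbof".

vemogbofovi

zethiwdum and modufvem both end in -m yet inflect differently (zethiwdmar, modufvemuv), so the final letter is not what conditions the rule; the last vowel is.
"mogbof" has last vowel 'o'. The stems whose last vowel is 'o' (hidom → vehidomovi, zulof → vezulofovi) add ve- … -ovi around the stem.
The other patterns: stems whose last vowel is 'u' delete the last vowel and add -ar; stems whose last vowel is 'e' add -uv; stems whose last vowel is 'a' insert -ak- after the first vowel.
So mogbof → vemogbofovi.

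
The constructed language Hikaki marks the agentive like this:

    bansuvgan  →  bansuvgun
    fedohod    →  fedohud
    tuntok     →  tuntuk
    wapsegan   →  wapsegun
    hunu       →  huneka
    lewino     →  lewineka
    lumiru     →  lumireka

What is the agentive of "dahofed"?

dahofud

fedohod and lewino both have last vowel 'o' yet inflect differently (fedohud, lewineka), so the last vowel is not what conditions the rule; whether the stem ends in a vowel or a consonant is.
"dahofed" ends in a consonant. The stems ending in a consonant (bansuvgan → bansuvgun, fedohod → fedohud, tuntok → tuntuk) change the last vowel to 'u'.
So dahofed → dahofud.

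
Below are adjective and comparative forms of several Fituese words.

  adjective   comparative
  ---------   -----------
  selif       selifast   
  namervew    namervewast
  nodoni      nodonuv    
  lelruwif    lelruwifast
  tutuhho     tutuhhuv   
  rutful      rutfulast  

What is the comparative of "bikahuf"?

"bikahuf" ends in a consonant. The stems ending in a consonant (rutful → rutfulast, selif → selifast, lelruwif → lelruwifast) add -ast.
The other pattern: stems ending in a vowel drop the final letter and add -uv.
So bikahuf → bikahufast.

bikahufast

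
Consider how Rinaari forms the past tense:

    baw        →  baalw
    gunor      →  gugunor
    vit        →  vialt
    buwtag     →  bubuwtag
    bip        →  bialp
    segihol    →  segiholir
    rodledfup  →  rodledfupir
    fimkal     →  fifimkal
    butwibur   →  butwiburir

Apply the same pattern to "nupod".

nunupod

gunor and butwibur both end in -r yet inflect differently (gugunor, butwiburir), so the final letter is not what conditions the rule; the number of vowels is.
"nupod" has 2 vowels. The stems with 2 vowels (gunor → gugunor, buwtag → bubuwtag, fimkal → fifimkal) repeat the first consonant+vowel as a prefix.
So nupod → nunupod.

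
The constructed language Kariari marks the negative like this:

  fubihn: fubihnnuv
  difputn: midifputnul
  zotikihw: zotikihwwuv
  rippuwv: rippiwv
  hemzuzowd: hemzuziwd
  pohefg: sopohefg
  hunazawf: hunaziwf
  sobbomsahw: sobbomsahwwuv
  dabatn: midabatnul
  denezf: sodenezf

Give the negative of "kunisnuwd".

fubihn and difputn both end in -n yet inflect differently (fubihnnuv, midifputnul), so the final letter is not what conditions the rule; the second-to-last letter is.
"kunisnuwd" has second-to-last letter 'w'. The stems whose second-to-last letter is 'w' (hunazawf → hunaziwf, rippuwv → rippiwv, hemzuzowd → hemzuziwd) change the last vowel to 'i'.
The other patterns: stems whose second-to-last letter is 'h' double the final consonant and add -uv; stems whose second-to-last letter is 't' add mi- … -ul around the stem; stems whose second-to-last letter is 'f' or 'z' add the prefix so-.
So kunisnuwd → kunisniwd.

kunisniwd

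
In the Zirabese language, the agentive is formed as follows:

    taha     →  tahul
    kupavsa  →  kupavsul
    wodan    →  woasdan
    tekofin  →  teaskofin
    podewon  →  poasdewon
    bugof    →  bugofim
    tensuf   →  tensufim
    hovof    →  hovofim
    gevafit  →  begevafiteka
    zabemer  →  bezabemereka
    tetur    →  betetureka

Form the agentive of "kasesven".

taha and wodan both have last vowel 'a' yet inflect differently (tahul, woasdan), so the last vowel is not what conditions the rule; the final letter is.
"kasesven" ends in -n. The stems ending in -n (wodan → woasdan, tekofin → teaskofin, podewon → poasdewon) insert -as- after the first vowel.
The other patterns: stems ending in -a drop the final letter and add -ul; stems ending in -f add -im; stems ending in -r or -t add be- … -eka around the stem.
So kasesven → kaassesven.

kaassesven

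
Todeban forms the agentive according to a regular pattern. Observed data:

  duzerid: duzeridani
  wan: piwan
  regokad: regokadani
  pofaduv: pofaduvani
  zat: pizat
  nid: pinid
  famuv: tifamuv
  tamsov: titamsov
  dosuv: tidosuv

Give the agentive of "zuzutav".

"zuzutav" has 3 vowels. The stems with 3 vowels (regokad → regokadani, duzerid → duzeridani, pofaduv → pofaduvani) add -ani.
The other patterns: stems with 1 vowel add the prefix pi-; stems with 2 vowels add the prefix ti-.
So zuzutav → zuzutavani.

zuzutavani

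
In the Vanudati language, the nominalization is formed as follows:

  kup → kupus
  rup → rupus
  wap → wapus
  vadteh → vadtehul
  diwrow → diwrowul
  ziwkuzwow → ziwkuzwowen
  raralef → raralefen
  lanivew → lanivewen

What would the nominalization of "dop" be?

dopus

"dop" has 1 vowel. The stems with 1 vowel (kup → kupus, rup → rupus, wap → wapus) add -us.
So dop → dopus.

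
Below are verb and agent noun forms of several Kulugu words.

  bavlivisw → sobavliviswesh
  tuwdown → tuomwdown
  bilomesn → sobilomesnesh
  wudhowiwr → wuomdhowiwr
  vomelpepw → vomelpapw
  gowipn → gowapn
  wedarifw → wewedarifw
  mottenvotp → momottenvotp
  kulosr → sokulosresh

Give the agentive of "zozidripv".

zozidrapv

tuwdown and gowipn both end in -n yet inflect differently (tuomwdown, gowapn), so the final letter is not what conditions the rule; the second-to-last letter is.
"zozidripv" has second-to-last letter 'p'. The stems whose second-to-last letter is 'p' (vomelpepw → vomelpapw, gowipn → gowapn) change the last vowel to 'a'.
So zozidripv → zozidrapv.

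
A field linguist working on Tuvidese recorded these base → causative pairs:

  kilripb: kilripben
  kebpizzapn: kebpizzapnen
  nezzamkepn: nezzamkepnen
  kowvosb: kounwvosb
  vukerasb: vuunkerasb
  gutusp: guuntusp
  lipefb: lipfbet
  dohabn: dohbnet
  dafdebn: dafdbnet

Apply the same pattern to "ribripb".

ribripben

kilripb and kowvosb both end in -b yet inflect differently (kilripben, kounwvosb), so the final letter is not what conditions the rule; the second-to-last letter is.
"ribripb" has second-to-last letter 'p'. The stems whose second-to-last letter is 'p' (kilripb → kilripben, kebpizzapn → kebpizzapnen, nezzamkepn → nezzamkepnen) add -en.
The other patterns: stems whose second-to-last letter is 's' insert -un- after the first vowel; stems whose second-to-last letter is 'b' or 'f' delete the last vowel and add -et.
So ribripb → ribripben.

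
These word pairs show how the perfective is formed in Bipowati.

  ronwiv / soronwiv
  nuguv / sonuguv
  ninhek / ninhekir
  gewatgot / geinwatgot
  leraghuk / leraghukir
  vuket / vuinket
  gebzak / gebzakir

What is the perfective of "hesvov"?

sohesvov

nuguv and leraghuk both have last vowel 'u' yet inflect differently (sonuguv, leraghukir), so the last vowel is not what conditions the rule; the final letter is.
"hesvov" ends in -v. The stems ending in -v (nuguv → sonuguv, ronwiv → soronwiv) add the prefix so-.
The other patterns: stems ending in -t insert -in- after the first vowel; stems ending in -k add -ir.
So hesvov → sohesvov.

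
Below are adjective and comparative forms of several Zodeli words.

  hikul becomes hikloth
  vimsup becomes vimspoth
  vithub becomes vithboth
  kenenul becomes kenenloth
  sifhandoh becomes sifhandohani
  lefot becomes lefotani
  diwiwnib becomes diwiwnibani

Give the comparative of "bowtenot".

"bowtenot" has last vowel 'o'. The stems whose last vowel is 'o' (sifhandoh → sifhandohani, lefot → lefotani) add -ani.
The other pattern: stems whose last vowel is 'u' delete the last vowel and add -oth.
So bowtenot → bowtenotani.

bowtenotani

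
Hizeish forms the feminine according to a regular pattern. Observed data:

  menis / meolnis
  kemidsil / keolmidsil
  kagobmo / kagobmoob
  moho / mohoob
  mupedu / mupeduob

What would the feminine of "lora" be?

kagobmo and kemidsil both begin with k- yet inflect differently (kagobmoob, keolmidsil), so the first letter is not what conditions the rule; whether the stem ends in a vowel or a consonant is.
"lora" ends in a vowel. The stems ending in a vowel (mupedu → mupeduob, kagobmo → kagobmoob, moho → mohoob) add -ob.
The other pattern: stems ending in a consonant insert -ol- after the first vowel.
So lora → loraob.

loraob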